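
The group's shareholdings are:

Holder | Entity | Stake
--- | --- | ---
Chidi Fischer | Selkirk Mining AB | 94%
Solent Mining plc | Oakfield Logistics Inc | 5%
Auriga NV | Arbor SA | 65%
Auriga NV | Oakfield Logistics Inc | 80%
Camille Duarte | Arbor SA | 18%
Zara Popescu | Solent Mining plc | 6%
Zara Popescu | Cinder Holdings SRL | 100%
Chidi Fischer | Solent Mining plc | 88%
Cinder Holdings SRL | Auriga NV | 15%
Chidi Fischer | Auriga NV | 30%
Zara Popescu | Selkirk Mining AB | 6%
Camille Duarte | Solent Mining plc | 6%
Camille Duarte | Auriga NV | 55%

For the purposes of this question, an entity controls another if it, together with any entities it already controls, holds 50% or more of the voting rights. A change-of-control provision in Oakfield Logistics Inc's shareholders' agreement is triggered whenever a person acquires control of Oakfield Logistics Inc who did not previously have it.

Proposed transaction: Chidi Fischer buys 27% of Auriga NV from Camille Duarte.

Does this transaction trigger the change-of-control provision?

Yes

The purchase adds only to Chidi's holdings (Camille's stake shrinks), so Chidi is the only person who could newly come to control Oakfield.
Chidi holds 94% of Selkirk, so Chidi controls Selkirk.
Chidi holds 88% of Solent, so Chidi controls Solent.
In Oakfield, Chidi's side holds only 5%, not ≥ 50%.
So before the transaction, Chidi does not control Oakfield.
After the purchase, Chidi's direct stake in Auriga rises to 30% + 27% = 57%, and Camille's stake falls to 28%.
Chidi holds 57% of Auriga, so Chidi controls Auriga.
Auriga and Solent together hold 80% + 5% = 85% of Oakfield, so Chidi controls Oakfield.
Chidi did not control Oakfield before and does after, so the clause is triggered.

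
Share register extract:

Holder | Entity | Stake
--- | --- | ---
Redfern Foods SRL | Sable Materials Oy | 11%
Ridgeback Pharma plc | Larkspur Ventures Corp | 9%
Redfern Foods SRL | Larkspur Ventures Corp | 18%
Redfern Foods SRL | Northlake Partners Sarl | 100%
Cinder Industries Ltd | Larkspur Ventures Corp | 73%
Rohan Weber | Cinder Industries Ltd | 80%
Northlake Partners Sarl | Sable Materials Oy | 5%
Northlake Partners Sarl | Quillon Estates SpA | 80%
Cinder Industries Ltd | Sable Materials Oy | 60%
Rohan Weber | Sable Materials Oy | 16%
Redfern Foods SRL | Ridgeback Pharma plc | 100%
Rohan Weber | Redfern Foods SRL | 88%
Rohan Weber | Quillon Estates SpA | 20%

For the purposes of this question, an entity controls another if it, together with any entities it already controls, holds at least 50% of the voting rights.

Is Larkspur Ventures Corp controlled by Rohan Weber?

Rohan holds 88% of Redfern, so Rohan controls Redfern.
Redfern holds 100% of Ridgeback, so Rohan controls Ridgeback.
Rohan holds 80% of Cinder, so Rohan controls Cinder.
Ridgeback and Redfern and Cinder together hold 9% + 18% + 73% = 100% of Larkspur, so Rohan controls Larkspur.

Yes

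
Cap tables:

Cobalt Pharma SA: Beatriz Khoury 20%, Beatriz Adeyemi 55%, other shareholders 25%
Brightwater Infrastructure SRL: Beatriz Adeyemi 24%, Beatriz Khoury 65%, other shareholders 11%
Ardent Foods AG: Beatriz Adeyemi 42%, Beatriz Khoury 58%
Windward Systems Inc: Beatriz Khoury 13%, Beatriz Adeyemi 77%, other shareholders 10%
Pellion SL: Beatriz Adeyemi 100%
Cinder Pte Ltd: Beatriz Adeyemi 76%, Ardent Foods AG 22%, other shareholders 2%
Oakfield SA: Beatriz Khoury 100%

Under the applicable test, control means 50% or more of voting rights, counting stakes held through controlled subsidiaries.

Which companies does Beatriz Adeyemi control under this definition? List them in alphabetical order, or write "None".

Cinder Pte Ltd, Cobalt Pharma SA, Pellion SL, Windward Systems Inc

Beatriz Adeyemi holds 55% of Cobalt, so Beatriz Adeyemi controls Cobalt.
Beatriz Adeyemi holds 77% of Windward, so Beatriz Adeyemi controls Windward.
Beatriz Adeyemi holds 100% of Pellion, so Beatriz Adeyemi controls Pellion.
Beatriz Adeyemi holds 76% of Cinder, so Beatriz Adeyemi controls Cinder.
No other company's threshold is met.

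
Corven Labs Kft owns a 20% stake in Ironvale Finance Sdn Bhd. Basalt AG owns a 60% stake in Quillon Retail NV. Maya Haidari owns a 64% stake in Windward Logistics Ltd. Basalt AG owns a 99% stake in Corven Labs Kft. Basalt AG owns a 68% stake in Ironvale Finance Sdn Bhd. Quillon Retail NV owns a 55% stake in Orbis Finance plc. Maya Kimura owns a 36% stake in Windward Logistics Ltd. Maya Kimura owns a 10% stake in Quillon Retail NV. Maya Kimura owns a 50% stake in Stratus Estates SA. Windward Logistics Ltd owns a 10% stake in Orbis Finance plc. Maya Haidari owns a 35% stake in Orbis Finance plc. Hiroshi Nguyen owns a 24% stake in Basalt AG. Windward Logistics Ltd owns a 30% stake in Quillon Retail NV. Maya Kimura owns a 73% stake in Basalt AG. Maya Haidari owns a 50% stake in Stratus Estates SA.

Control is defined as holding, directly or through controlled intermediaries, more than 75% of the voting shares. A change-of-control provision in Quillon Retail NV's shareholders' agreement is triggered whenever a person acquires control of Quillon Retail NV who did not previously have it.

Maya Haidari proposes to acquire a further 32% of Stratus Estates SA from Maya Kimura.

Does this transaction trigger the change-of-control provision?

The purchase adds only to Maya Haidari's holdings (Maya Kimura's stake shrinks), so Maya Haidari is the only person who could newly come to control Quillon.
Maya Haidari's largest direct stake is 64% in Windward, which does not meet the threshold, so Maya Haidari controls no company.
Neither Maya Haidari nor any entity Maya Haidari controls holds any voting interest in Quillon.
So before the transaction, Maya Haidari does not control Quillon.
After the purchase, Maya Haidari's direct stake in Stratus rises to 50% + 32% = 82%, and Maya Kimura's stake falls to 18%.
Maya Haidari holds 82% of Stratus, so Maya Haidari controls Stratus.
After the transaction, neither Maya Haidari nor any entity Maya Haidari controls holds a voting interest in Quillon, so Maya Haidari still does not control it.
No new person acquires control, so the clause is not triggered.

No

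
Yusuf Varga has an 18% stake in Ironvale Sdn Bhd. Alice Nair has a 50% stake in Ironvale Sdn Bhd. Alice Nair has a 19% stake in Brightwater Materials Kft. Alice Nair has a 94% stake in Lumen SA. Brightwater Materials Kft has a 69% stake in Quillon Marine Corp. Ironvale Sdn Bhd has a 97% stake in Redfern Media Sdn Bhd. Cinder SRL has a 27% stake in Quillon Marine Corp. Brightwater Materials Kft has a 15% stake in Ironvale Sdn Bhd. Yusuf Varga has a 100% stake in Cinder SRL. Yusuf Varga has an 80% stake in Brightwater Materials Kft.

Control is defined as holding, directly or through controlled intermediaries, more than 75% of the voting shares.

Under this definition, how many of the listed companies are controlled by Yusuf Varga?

3

Yusuf holds 80% of Brightwater, so Yusuf controls Brightwater.
Yusuf holds 100% of Cinder, so Yusuf controls Cinder.
Brightwater and Cinder together hold 69% + 27% = 96% of Quillon, so Yusuf controls Quillon.
No other company's threshold is met.
Yusuf controls 3 companies.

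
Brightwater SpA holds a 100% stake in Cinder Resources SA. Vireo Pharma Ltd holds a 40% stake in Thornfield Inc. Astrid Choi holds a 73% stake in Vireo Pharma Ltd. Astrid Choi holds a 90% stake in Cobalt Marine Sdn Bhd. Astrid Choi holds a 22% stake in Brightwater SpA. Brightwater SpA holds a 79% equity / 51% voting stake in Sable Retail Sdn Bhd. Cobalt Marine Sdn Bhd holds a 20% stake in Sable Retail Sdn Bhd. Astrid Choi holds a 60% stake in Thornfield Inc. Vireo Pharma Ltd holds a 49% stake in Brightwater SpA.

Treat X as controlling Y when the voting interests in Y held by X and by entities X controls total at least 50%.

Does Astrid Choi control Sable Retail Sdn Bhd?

Yes

Astrid holds 73% of Vireo, so Astrid controls Vireo.
Vireo and Astrid together hold 49% + 22% = 71% of Brightwater, so Astrid controls Brightwater.
Astrid holds 90% of Cobalt, so Astrid controls Cobalt.
Cobalt and Brightwater together hold 20% + 51% = 71% of Sable, so Astrid controls Sable.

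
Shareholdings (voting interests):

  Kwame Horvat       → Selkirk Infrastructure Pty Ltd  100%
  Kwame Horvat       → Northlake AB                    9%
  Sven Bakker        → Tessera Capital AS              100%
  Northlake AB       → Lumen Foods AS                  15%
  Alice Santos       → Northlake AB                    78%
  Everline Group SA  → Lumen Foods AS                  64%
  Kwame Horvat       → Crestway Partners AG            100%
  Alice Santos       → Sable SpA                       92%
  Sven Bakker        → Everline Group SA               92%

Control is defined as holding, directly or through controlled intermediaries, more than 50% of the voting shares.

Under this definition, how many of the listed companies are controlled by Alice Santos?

2

Alice holds 78% of Northlake, so Alice controls Northlake.
Alice holds 92% of Sable, so Alice controls Sable.
No other company's threshold is met.
Alice controls 2 companies.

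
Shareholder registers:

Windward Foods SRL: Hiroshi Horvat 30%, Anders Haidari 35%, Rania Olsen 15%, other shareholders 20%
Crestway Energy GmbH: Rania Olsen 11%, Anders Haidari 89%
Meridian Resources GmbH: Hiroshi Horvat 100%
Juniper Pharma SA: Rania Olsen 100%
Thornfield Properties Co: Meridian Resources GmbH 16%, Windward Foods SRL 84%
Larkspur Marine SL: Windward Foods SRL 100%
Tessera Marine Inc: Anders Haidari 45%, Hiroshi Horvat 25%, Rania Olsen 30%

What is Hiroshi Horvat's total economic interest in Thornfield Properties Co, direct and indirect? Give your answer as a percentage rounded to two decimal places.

Hiroshi reaches Thornfield along 2 paths.
Via Meridian: 100% × 16% = 16%.
Via Windward: 30% × 84% = 25.2%.
Total: 16% + 25.2% = 41.2%.
Rounded: 41.20%.

41.20%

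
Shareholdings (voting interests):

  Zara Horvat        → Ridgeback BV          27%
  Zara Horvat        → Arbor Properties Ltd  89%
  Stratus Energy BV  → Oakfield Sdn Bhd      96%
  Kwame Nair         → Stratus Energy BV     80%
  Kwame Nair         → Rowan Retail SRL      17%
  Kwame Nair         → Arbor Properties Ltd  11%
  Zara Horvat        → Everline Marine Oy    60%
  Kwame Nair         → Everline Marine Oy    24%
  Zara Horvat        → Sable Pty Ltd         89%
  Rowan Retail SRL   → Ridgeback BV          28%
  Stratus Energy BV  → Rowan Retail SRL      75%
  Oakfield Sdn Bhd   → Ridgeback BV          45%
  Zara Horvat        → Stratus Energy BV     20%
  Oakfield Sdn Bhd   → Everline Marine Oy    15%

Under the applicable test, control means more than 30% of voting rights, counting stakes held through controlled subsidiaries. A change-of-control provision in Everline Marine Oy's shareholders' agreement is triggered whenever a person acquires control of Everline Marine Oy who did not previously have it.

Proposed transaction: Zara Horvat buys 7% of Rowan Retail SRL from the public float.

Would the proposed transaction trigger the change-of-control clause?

The purchase changes only Zara's holdings, so Zara is the only person who could newly come to control Everline.
Zara holds 60% of Everline, so Zara controls Everline.
So Zara already controls Everline before the transaction.
After the purchase, Zara holds 7% of Rowan directly.
Zara controlled Everline already, so this is not a new person acquiring control; every other person's position is unchanged or reduced.
No new person acquires control, so the clause is not triggered.

No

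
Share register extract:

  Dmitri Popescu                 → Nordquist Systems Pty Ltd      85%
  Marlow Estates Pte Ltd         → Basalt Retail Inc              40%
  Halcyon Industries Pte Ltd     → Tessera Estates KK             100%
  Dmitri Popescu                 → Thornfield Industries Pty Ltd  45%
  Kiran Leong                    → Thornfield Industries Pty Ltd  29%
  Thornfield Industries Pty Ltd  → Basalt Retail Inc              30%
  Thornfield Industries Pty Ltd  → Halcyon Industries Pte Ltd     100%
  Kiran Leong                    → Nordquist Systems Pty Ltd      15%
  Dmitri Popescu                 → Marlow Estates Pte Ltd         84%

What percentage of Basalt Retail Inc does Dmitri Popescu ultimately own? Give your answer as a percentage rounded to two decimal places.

47.10%

Dmitri reaches Basalt along 2 paths.
Via Marlow: 84% × 40% = 33.6%.
Via Thornfield: 45% × 30% = 13.5%.
Total: 33.6% + 13.5% = 47.1%.
Rounded: 47.10%.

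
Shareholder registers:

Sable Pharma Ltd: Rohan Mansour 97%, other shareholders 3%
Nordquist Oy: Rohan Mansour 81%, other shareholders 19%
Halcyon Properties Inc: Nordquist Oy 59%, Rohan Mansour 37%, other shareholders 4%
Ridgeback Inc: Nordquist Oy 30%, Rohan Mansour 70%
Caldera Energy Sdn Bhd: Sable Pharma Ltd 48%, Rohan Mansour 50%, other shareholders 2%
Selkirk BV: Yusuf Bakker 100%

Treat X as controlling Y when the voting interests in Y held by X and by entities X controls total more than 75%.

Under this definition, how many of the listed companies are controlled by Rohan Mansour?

Rohan holds 97% of Sable, so Rohan controls Sable.
Rohan holds 81% of Nordquist, so Rohan controls Nordquist.
Nordquist and Rohan together hold 59% + 37% = 96% of Halcyon, so Rohan controls Halcyon.
Nordquist and Rohan together hold 30% + 70% = 100% of Ridgeback, so Rohan controls Ridgeback.
Sable and Rohan together hold 48% + 50% = 98% of Caldera, so Rohan controls Caldera.
No other company's threshold is met.
Rohan controls 5 companies.

5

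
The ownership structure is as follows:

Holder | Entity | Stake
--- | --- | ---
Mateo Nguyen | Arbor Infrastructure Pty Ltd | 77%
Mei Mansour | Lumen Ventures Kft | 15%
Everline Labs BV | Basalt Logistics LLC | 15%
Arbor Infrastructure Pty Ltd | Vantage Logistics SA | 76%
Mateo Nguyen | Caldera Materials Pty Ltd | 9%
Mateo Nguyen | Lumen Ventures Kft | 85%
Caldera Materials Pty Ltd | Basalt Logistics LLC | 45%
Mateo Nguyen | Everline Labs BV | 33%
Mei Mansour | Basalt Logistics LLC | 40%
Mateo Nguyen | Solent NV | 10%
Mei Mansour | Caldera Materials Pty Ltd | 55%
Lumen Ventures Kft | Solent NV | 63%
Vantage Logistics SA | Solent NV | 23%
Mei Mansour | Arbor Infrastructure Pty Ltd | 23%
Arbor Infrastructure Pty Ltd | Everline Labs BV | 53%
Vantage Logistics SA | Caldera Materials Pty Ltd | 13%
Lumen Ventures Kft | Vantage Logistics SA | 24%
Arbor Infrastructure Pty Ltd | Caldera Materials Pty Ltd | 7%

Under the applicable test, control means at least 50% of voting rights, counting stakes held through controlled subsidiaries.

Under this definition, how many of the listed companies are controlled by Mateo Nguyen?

Mateo holds 77% of Arbor, so Mateo controls Arbor.
Mateo holds 85% of Lumen, so Mateo controls Lumen.
Arbor and Mateo together hold 53% + 33% = 86% of Everline, so Mateo controls Everline.
Arbor and Lumen together hold 76% + 24% = 100% of Vantage, so Mateo controls Vantage.
Vantage and Mateo and Lumen together hold 23% + 10% + 63% = 96% of Solent, so Mateo controls Solent.
No other company's threshold is met.
Mateo controls 5 companies.

5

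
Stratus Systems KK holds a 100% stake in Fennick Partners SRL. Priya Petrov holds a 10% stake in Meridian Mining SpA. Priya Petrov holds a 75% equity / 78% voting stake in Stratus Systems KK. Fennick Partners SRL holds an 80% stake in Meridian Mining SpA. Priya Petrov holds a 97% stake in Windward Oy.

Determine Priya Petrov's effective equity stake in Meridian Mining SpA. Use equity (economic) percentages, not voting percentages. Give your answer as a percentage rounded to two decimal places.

70.00%

Priya reaches Meridian along 2 paths.
Direct stake: 10% = 10%.
Via Stratus → Fennick: 75% × 100% × 80% = 60%.
Total: 10% + 60% = 70%.
Rounded: 70.00%.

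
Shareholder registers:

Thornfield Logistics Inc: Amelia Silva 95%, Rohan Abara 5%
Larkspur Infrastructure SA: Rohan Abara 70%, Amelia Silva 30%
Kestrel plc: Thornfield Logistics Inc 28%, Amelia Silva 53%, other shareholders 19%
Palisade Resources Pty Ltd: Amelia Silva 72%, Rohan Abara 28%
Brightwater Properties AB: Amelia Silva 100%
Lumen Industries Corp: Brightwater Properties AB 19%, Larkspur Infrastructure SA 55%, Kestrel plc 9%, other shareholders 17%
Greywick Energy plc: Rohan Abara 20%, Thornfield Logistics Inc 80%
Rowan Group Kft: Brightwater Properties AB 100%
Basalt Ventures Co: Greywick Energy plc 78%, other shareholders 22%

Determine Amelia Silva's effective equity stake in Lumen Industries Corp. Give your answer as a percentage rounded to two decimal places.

Amelia reaches Lumen along 4 paths.
Via Brightwater: 100% × 19% = 19%.
Via Larkspur: 30% × 55% = 16.5%.
Via Thornfield → Kestrel: 95% × 28% × 9% = 2.394%.
Via Kestrel: 53% × 9% = 4.77%.
Total: 19% + 16.5% + 2.394% + 4.77% = 42.664%.
Rounded: 42.66%.

42.66%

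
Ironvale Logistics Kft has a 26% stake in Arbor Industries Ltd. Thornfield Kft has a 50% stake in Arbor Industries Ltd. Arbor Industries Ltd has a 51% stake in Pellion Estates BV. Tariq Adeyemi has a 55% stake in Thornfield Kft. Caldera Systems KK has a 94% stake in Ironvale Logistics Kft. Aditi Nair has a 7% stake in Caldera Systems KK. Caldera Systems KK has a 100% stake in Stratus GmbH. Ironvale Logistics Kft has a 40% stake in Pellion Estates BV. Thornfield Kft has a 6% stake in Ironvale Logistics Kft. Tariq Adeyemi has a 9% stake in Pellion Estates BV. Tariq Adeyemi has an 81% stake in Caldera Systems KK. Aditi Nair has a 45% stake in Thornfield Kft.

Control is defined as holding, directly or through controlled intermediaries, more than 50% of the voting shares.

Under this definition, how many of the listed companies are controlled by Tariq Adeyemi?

6

Tariq holds 81% of Caldera, so Tariq controls Caldera.
Tariq holds 55% of Thornfield, so Tariq controls Thornfield.
Caldera and Thornfield together hold 94% + 6% = 100% of Ironvale, so Tariq controls Ironvale.
Ironvale and Thornfield together hold 26% + 50% = 76% of Arbor, so Tariq controls Arbor.
Caldera holds 100% of Stratus, so Tariq controls Stratus.
Tariq and Ironvale and Arbor together hold 9% + 40% + 51% = 100% of Pellion, so Tariq controls Pellion.
Tariq controls 6 companies.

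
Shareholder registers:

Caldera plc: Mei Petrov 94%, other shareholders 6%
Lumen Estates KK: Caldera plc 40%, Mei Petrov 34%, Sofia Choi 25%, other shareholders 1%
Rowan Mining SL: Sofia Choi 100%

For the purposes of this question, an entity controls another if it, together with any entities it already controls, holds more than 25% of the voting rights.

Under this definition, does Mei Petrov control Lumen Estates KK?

Mei holds 94% of Caldera, so Mei controls Caldera.
Caldera and Mei together hold 40% + 34% = 74% of Lumen, so Mei controls Lumen.

Yes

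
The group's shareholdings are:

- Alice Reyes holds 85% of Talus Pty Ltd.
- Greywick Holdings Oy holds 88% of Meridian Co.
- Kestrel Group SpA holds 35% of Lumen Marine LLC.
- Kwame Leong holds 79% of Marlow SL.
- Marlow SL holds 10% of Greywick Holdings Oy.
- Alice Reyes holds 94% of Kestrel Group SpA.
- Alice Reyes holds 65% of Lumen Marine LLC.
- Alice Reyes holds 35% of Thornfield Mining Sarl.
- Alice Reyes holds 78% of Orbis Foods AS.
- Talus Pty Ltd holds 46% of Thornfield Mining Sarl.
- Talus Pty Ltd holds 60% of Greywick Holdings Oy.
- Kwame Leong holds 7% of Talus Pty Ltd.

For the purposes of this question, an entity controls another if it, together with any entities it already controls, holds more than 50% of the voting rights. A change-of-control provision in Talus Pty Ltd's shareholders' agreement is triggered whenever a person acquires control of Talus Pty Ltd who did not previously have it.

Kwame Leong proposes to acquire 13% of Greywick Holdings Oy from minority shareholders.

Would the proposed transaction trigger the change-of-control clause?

The purchase changes only Kwame's holdings, so Kwame is the only person who could newly come to control Talus.
Kwame holds 79% of Marlow, so Kwame controls Marlow.
In Talus, Kwame's side holds only 7%, not > 50%.
So before the transaction, Kwame does not control Talus.
After the purchase, Kwame holds 13% of Greywick directly.
Kwame's side now holds 10% + 13% = 23% of Greywick, not > 50%, so Kwame still does not control Greywick.
After the transaction, Kwame's side holds 7% of Talus, not > 50%, so Kwame still does not control Talus.
No new person acquires control, so the clause is not triggered.

No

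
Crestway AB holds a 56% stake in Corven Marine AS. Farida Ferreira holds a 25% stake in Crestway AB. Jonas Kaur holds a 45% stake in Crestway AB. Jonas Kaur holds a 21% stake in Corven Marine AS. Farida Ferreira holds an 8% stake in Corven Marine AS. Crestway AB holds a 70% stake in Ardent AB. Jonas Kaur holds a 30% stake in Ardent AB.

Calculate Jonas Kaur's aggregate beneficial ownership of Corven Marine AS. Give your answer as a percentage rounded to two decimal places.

46.20%

Jonas reaches Corven along 2 paths.
Via Crestway: 45% × 56% = 25.2%.
Direct stake: 21% = 21%.
Total: 25.2% + 21% = 46.2%.
Rounded: 46.20%.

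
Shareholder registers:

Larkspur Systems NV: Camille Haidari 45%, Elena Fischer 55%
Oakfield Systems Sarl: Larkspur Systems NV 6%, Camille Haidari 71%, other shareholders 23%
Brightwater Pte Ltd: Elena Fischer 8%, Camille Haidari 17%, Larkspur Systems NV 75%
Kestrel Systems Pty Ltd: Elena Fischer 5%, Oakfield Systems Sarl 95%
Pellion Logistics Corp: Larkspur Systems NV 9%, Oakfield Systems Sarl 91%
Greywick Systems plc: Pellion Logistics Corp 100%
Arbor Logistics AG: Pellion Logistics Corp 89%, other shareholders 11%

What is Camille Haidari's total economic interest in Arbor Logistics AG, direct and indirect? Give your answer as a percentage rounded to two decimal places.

63.29%

Camille reaches Arbor along 3 paths.
Via Larkspur → Pellion: 45% × 9% × 89% = 3.6045%.
Via Larkspur → Oakfield → Pellion: 45% × 6% × 91% × 89% = 2.18673%.
Via Oakfield → Pellion: 71% × 91% × 89% = 57.5029%.
Total: 3.6045% + 2.18673% + 57.5029% = 63.29413%.
Rounded: 63.29%.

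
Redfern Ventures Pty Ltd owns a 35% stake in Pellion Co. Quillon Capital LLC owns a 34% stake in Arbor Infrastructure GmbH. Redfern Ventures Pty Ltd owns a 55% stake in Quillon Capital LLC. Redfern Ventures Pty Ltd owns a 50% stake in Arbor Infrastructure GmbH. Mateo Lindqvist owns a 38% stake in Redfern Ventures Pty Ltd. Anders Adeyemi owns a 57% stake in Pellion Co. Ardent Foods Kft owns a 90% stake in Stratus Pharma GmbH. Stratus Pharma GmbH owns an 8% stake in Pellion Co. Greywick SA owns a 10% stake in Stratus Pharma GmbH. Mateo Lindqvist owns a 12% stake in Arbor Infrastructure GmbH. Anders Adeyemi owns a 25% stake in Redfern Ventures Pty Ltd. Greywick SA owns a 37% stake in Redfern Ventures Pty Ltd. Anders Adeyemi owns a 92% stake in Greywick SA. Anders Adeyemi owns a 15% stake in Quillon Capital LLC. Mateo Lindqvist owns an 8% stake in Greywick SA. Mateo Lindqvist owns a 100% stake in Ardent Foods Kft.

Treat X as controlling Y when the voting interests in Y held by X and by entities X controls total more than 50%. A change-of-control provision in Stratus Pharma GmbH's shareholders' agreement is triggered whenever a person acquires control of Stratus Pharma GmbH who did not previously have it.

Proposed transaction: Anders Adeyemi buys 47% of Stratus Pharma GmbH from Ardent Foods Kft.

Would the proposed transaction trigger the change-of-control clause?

Yes

The purchase adds only to Anders's holdings (Ardent's stake shrinks), so Anders is the only person who could newly come to control Stratus.
Anders holds 92% of Greywick, so Anders controls Greywick.
Anders and Greywick together hold 25% + 37% = 62% of Redfern, so Anders controls Redfern.
Redfern and Anders together hold 55% + 15% = 70% of Quillon, so Anders controls Quillon.
Redfern and Anders together hold 35% + 57% = 92% of Pellion, so Anders controls Pellion.
Quillon and Redfern together hold 34% + 50% = 84% of Arbor, so Anders controls Arbor.
In Stratus, Anders's side holds only 10%, not > 50%.
So before the transaction, Anders does not control Stratus.
After the purchase, Anders holds 47% of Stratus directly, and Ardent's stake falls to 43%.
Greywick and Anders together hold 10% + 47% = 57% of Stratus, so Anders controls Stratus.
Anders did not control Stratus before and does after, so the clause is triggered.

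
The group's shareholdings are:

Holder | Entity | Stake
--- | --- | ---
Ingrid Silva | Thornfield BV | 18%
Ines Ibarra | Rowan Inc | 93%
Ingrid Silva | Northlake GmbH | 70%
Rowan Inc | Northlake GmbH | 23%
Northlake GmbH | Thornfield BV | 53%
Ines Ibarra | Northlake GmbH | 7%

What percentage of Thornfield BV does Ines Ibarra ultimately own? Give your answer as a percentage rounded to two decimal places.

Ines reaches Thornfield along 2 paths.
Via Rowan → Northlake: 93% × 23% × 53% = 11.3367%.
Via Northlake: 7% × 53% = 3.71%.
Total: 11.3367% + 3.71% = 15.0467%.
Rounded: 15.05%.

15.05%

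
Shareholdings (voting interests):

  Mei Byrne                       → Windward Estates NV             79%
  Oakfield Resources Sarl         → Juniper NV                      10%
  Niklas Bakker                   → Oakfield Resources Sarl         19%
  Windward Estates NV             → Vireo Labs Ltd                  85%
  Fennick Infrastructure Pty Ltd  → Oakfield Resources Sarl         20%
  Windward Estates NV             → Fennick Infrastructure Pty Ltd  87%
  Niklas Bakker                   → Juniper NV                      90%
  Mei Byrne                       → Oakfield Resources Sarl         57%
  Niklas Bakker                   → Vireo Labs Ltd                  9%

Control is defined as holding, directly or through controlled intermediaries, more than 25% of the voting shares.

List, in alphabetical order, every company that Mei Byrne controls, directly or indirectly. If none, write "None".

Mei holds 79% of Windward, so Mei controls Windward.
Windward holds 85% of Vireo, so Mei controls Vireo.
Windward holds 87% of Fennick, so Mei controls Fennick.
Mei and Fennick together hold 57% + 20% = 77% of Oakfield, so Mei controls Oakfield.
No other company's threshold is met.

Fennick Infrastructure Pty Ltd, Oakfield Resources Sarl, Vireo Labs Ltd, Windward Estates NV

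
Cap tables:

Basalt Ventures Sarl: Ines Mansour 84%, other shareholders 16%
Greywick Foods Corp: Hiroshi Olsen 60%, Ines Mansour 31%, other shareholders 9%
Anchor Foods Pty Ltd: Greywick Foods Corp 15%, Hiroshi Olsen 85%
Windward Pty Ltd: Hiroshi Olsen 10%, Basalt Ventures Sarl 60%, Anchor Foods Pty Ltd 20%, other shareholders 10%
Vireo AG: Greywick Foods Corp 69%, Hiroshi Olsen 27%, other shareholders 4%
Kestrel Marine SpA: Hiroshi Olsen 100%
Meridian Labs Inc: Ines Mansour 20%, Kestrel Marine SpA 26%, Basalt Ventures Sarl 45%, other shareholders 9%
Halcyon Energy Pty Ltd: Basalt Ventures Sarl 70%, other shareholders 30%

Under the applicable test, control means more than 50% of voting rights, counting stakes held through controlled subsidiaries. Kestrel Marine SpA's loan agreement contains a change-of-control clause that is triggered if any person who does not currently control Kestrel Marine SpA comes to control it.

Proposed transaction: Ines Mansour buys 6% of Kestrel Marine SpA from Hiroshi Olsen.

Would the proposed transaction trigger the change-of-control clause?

The purchase adds only to Ines's holdings (Hiroshi's stake shrinks), so Ines is the only person who could newly come to control Kestrel.
Ines holds 84% of Basalt, so Ines controls Basalt.
Basalt holds 60% of Windward, so Ines controls Windward.
Ines and Basalt together hold 20% + 45% = 65% of Meridian, so Ines controls Meridian.
Basalt holds 70% of Halcyon, so Ines controls Halcyon.
Neither Ines nor any entity Ines controls holds any voting interest in Kestrel.
So before the transaction, Ines does not control Kestrel.
After the purchase, Ines holds 6% of Kestrel directly, and Hiroshi's stake falls to 94%.
After the transaction, Ines's side holds 6% of Kestrel, not > 50%, so Ines still does not control Kestrel.
No new person acquires control, so the clause is not triggered.

No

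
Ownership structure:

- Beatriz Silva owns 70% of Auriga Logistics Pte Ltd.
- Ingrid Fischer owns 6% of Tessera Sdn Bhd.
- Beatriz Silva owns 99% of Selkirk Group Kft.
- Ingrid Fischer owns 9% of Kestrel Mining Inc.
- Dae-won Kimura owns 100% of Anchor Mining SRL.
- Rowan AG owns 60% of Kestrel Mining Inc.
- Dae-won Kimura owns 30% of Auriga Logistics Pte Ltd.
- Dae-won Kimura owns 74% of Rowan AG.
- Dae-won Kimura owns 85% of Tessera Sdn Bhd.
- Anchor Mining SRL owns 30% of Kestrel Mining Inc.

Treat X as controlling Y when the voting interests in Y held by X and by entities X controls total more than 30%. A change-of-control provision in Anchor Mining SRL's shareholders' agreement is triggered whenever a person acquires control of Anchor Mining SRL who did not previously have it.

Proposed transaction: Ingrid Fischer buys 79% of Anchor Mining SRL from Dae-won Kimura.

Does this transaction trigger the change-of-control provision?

The purchase adds only to Ingrid's holdings (Dae-won's stake shrinks), so Ingrid is the only person who could newly come to control Anchor.
Ingrid's largest direct stake is 9% in Kestrel, which does not meet the threshold, so Ingrid controls no company.
Neither Ingrid nor any entity Ingrid controls holds any voting interest in Anchor.
So before the transaction, Ingrid does not control Anchor.
After the purchase, Ingrid holds 79% of Anchor directly, and Dae-won's stake falls to 21%.
Ingrid holds 79% of Anchor, so Ingrid controls Anchor.
Ingrid did not control Anchor before and does after, so the clause is triggered.

Yes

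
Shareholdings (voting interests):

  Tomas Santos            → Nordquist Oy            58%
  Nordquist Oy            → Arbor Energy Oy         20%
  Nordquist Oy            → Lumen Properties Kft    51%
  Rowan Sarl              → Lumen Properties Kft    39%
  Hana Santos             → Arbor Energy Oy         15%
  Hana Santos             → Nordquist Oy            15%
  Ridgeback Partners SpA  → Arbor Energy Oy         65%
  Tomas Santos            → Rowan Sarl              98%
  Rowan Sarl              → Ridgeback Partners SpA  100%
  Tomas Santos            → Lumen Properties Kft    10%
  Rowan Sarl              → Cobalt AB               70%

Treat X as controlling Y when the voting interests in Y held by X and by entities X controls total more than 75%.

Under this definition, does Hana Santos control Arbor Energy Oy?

Hana's largest direct stake is 15% in Nordquist, which does not meet the threshold, so Hana controls no company.
In Arbor, Hana's side holds only 15%, not > 75%.
So Hana does not control Arbor.

No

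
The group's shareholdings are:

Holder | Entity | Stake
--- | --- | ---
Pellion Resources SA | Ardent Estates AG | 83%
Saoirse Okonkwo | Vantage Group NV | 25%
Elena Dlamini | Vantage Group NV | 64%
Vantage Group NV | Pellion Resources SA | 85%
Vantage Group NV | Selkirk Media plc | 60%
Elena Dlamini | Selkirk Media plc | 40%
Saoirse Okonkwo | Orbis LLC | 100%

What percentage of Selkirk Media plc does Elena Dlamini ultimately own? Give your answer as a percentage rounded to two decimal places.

78.40%

Elena reaches Selkirk along 2 paths.
Via Vantage: 64% × 60% = 38.4%.
Direct stake: 40% = 40%.
Total: 38.4% + 40% = 78.4%.
Rounded: 78.40%.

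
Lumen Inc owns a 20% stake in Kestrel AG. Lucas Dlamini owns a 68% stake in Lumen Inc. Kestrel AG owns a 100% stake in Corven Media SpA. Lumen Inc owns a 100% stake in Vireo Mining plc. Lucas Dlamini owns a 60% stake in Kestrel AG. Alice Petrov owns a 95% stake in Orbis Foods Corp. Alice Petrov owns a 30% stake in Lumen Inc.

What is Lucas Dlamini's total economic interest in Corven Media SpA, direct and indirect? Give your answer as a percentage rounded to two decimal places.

73.60%

Lucas reaches Corven along 2 paths.
Via Lumen → Kestrel: 68% × 20% × 100% = 13.6%.
Via Kestrel: 60% × 100% = 60%.
Total: 13.6% + 60% = 73.6%.
Rounded: 73.60%.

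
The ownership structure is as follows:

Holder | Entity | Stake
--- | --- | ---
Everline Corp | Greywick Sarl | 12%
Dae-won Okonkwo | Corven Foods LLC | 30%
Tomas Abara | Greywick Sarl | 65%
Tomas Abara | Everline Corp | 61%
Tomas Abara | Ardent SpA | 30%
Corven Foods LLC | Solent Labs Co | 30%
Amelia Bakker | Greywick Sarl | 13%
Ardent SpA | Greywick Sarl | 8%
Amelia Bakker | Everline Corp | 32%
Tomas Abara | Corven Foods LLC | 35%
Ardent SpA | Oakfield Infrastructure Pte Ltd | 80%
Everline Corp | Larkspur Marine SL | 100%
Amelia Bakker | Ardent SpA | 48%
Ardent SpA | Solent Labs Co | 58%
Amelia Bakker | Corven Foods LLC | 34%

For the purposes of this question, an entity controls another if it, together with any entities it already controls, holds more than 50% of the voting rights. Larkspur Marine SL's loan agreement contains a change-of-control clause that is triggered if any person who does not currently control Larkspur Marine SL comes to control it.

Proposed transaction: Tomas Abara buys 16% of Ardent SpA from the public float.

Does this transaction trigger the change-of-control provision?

The purchase changes only Tomas's holdings, so Tomas is the only person who could newly come to control Larkspur.
Tomas holds 61% of Everline, so Tomas controls Everline.
Everline holds 100% of Larkspur, so Tomas controls Larkspur.
So Tomas already controls Larkspur before the transaction.
After the purchase, Tomas's direct stake in Ardent rises to 30% + 16% = 46%.
Tomas controlled Larkspur already, so this is not a new person acquiring control; every other person's position is unchanged or reduced.
No new person acquires control, so the clause is not triggered.

No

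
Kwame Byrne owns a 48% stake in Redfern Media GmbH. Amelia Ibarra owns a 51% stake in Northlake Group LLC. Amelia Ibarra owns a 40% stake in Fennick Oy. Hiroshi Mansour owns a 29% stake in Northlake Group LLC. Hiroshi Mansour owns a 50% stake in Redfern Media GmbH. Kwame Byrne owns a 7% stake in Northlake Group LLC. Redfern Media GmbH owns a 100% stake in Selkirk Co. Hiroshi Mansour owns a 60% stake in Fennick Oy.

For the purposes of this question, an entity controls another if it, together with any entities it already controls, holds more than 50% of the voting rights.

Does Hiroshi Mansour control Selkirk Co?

Hiroshi holds 60% of Fennick, so Hiroshi controls Fennick.
Neither Hiroshi nor any entity Hiroshi controls holds any voting interest in Selkirk.
So Hiroshi does not control Selkirk.

No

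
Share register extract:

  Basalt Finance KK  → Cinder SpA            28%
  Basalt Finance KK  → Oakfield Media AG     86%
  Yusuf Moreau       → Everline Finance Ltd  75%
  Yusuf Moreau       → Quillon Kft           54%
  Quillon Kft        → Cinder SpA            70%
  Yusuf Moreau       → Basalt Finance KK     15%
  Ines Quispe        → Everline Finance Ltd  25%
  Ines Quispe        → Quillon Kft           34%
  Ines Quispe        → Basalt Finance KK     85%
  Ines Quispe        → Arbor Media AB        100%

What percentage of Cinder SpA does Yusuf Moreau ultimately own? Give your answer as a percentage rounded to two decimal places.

42.00%

Yusuf reaches Cinder along 2 paths.
Via Basalt: 15% × 28% = 4.2%.
Via Quillon: 54% × 70% = 37.8%.
Total: 4.2% + 37.8% = 42%.
Rounded: 42.00%.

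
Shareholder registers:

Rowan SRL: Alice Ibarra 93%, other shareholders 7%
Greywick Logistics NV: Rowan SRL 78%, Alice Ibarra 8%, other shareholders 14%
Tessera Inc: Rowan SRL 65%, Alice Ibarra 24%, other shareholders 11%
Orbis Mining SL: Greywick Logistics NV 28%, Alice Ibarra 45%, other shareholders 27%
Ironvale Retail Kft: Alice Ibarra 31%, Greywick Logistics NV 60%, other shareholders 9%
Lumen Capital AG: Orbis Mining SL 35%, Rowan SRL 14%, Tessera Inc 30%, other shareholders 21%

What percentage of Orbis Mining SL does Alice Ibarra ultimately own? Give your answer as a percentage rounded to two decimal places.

Alice reaches Orbis along 3 paths.
Via Rowan → Greywick: 93% × 78% × 28% = 20.3112%.
Via Greywick: 8% × 28% = 2.24%.
Direct stake: 45% = 45%.
Total: 20.3112% + 2.24% + 45% = 67.5512%.
Rounded: 67.55%.

67.55%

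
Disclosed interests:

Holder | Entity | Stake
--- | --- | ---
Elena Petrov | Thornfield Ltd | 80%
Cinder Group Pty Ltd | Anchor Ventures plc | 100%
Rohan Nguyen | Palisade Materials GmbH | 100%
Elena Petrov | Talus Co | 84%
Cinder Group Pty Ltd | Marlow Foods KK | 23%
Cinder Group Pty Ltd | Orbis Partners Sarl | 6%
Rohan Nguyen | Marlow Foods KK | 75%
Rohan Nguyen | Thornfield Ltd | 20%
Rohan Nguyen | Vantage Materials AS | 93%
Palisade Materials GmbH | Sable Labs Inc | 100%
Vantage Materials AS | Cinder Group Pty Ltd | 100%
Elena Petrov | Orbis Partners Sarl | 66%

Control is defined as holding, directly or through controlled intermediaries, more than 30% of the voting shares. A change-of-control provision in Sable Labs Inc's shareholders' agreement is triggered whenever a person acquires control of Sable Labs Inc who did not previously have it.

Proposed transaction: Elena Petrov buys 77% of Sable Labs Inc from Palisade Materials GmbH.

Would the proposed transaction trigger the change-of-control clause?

Yes

The purchase adds only to Elena's holdings (Palisade's stake shrinks), so Elena is the only person who could newly come to control Sable.
Elena holds 80% of Thornfield, so Elena controls Thornfield.
Elena holds 84% of Talus, so Elena controls Talus.
Elena holds 66% of Orbis, so Elena controls Orbis.
Neither Elena nor any entity Elena controls holds any voting interest in Sable.
So before the transaction, Elena does not control Sable.
After the purchase, Elena holds 77% of Sable directly, and Palisade's stake falls to 23%.
Elena holds 77% of Sable, so Elena controls Sable.
Elena did not control Sable before and does after, so the clause is triggered.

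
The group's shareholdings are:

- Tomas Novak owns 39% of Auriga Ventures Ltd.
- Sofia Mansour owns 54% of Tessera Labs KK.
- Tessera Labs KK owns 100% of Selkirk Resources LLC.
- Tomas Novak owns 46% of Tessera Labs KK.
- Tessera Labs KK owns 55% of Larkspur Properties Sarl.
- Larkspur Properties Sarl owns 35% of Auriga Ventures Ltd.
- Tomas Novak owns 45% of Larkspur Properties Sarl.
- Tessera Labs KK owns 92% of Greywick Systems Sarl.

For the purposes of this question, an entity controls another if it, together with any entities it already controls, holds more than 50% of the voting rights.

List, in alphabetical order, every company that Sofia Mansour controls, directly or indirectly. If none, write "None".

Greywick Systems Sarl, Larkspur Properties Sarl, Selkirk Resources LLC, Tessera Labs KK

Sofia holds 54% of Tessera, so Sofia controls Tessera.
Tessera holds 92% of Greywick, so Sofia controls Greywick.
Tessera holds 55% of Larkspur, so Sofia controls Larkspur.
Tessera holds 100% of Selkirk, so Sofia controls Selkirk.
No other company's threshold is met.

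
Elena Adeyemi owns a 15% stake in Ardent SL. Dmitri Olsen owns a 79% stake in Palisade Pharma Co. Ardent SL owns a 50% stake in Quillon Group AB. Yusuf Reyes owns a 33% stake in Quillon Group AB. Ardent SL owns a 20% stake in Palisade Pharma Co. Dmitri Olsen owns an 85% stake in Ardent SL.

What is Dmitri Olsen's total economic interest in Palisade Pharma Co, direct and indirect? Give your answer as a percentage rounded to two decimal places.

96.00%

Dmitri reaches Palisade along 2 paths.
Direct stake: 79% = 79%.
Via Ardent: 85% × 20% = 17%.
Total: 79% + 17% = 96%.
Rounded: 96.00%.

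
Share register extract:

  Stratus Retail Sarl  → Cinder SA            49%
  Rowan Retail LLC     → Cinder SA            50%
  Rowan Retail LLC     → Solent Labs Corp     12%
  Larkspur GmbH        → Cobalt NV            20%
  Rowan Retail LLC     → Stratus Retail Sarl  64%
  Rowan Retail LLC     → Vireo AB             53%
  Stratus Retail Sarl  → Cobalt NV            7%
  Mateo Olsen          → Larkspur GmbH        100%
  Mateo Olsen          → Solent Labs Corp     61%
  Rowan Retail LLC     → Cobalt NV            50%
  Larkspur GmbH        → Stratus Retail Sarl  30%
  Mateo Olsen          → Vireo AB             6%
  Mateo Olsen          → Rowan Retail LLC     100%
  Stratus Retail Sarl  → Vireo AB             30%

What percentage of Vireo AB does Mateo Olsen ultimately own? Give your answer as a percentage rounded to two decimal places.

Mateo reaches Vireo along 4 paths.
Via Larkspur → Stratus: 100% × 30% × 30% = 9%.
Via Rowan → Stratus: 100% × 64% × 30% = 19.2%.
Via Rowan: 100% × 53% = 53%.
Direct stake: 6% = 6%.
Total: 9% + 19.2% + 53% + 6% = 87.2%.
Rounded: 87.20%.

87.20%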